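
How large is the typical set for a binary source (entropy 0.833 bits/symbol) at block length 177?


log2|A_typical| = nH = 177 * 0.833 = 147.441, so |A_typical| ~ 2^147.441 = 2.422e+44

2.422e+44


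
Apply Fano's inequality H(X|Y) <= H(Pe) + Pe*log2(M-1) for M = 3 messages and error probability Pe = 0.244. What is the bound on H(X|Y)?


H(Pe) = -Pe*log2(Pe) - (1-Pe)*log2(1-Pe) = -0.244*log2(0.244) - 0.756*log2(0.756) = 0.496551 + 0.305078 = 0.8016. Pe*log2(M-1) = 0.244*log2(2) = 0.244000. Bound = H(Pe) + Pe*log2(M-1) = 0.496551 + 0.305078 + 0.244000 = 1.0456

1.0456 bits


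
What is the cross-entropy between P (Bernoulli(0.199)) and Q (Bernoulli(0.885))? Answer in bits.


H(P,Q) = -p*log2(q) - (1-p)*log2(1-q). -0.199*log2(0.885) = 0.035074; -0.801*log2(0.115) = 2.499356. H(P,Q) = 0.035074 + 2.499356 = 2.5344

2.5344 bits


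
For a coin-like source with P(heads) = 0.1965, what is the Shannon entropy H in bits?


H = -p*log2(p) - (1-p)*log2(1-p). -0.1965*log2(0.1965) = 0.461264; -0.8035*log2(0.8035) = 0.253609. H = 0.461264 + 0.253609 = 0.7149

0.7149 bits


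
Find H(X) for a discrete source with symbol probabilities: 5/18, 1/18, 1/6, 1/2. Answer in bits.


H = -sum(p_i * log2(p_i)). Terms: -(5/18)*log2(5/18) = 0.513332; -(1/18)*log2(1/18) = 0.231663; -(1/6)*log2(1/6) = 0.430827; -(1/2)*log2(1/2) = 0.500000. H = 0.513332 + 0.231663 + 0.430827 + 0.500000 = 1.6758

1.6758 bits


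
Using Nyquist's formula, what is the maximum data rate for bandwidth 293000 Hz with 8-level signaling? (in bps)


Rate = 2 * B * log2(M) = 2 * 293000 * 3.0 = 1758000.0

1758000.0 bps


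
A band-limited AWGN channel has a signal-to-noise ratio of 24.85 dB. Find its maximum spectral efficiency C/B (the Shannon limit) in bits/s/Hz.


SNR_linear = 10^(24.85/10) = 305.4921; C/B = log2(1 + SNR_linear) = log2(1 + 305.4921) = 8.2597

8.2597 bits/s/Hz


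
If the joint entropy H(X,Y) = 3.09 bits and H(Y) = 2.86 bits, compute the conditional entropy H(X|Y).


H(X|Y) = H(X,Y) - H(Y) = 3.09 - 2.86 = 0.23

0.23 bits


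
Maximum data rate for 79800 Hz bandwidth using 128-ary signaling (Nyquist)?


Rate = 2 * B * log2(M) = 2 * 79800 * 7.0 = 1117200.0

1117200.0 bps


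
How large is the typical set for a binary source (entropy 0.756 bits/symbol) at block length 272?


log2|A_typical| = nH = 272 * 0.756 = 205.632, so |A_typical| ~ 2^205.632 = 7.969e+61

7.969e+61


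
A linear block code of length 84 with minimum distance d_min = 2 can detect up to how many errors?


Detection capability = d_min - 1 = 2 - 1 = 1

1 errors


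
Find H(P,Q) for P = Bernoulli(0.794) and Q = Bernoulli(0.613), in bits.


H(P,Q) = -p*log2(q) - (1-p)*log2(1-q). -0.794*log2(0.613) = 0.560597; -0.206*log2(0.387) = 0.282136. H(P,Q) = 0.560597 + 0.282136 = 0.8427

0.8427 bits


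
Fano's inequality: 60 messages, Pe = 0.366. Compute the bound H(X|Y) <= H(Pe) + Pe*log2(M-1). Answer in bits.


H(Pe) = -Pe*log2(Pe) - (1-Pe)*log2(1-Pe) = -0.366*log2(0.366) - 0.634*log2(0.634) = 0.530731 + 0.416820 = 0.9476. Pe*log2(M-1) = 0.366*log2(59) = 2.153047. Bound = H(Pe) + Pe*log2(M-1) = 0.530731 + 0.416820 + 2.153047 = 3.1006

3.1006 bits


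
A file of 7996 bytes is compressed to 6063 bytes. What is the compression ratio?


Ratio = original / compressed = 7996 / 6063 = 1.3188

1.3188


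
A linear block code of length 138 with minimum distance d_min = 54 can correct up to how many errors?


Correction capability = floor((d-1)/2) = floor((54-1)/2) = 26

26 errors


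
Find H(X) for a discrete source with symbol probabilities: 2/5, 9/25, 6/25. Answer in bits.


H = -sum(p_i * log2(p_i)). Terms: -(2/5)*log2(2/5) = 0.528771; -(9/25)*log2(9/25) = 0.530615; -(6/25)*log2(6/25) = 0.494134. H = 0.528771 + 0.530615 + 0.494134 = 1.5535

1.5535 bits


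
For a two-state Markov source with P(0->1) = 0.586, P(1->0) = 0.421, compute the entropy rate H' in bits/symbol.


Stationary distribution: pi_0 = p10/(p01+p10) = 0.4181, pi_1 = 0.5819. Entropy rate H' = pi_0*H(p01) + pi_1*H(p10) = 0.4181*0.9786 + 0.5819*0.9819 = 0.9805

0.9805 bits/symbol


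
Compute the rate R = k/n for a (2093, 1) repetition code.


Rate = k/n = 1/2093

1/2093


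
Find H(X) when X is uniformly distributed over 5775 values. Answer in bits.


H = log2(n) = log2(5775) = 12.4956

12.4956 bits


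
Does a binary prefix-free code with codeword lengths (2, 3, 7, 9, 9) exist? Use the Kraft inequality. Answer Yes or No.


Kraft sum = sum(2^(-l_i)) = 0.3867, need <= 1. Result: satisfied (a binary prefix-free code with these lengths exists)

Yes


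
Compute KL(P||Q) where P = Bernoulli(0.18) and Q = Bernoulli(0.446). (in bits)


KL = p*log2(p/q) + (1-p)*log2((1-p)/(1-q)) = 0.18*log2(0.18/0.446) + 0.82*log2(0.82/0.554) = 0.2283

0.2283 bits


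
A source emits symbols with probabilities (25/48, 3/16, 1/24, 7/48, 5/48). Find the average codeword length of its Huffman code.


Huffman construction (repeatedly merge the two least-probable nodes; each merge adds 1 bit to every symbol beneath it): 1/24 + 5/48 = 7/48; 7/48 + 7/48 = 7/24; 3/16 + 7/24 = 23/48; 23/48 + 25/48 = 1. Resulting codeword lengths (in the order the probabilities were given): (1, 2, 4, 3, 4). L_avg = sum(p_i * l_i) = 25/48*1 + 3/16*2 + 1/24*4 + 7/48*3 + 5/48*4 = 23/12 = 1.9167

1.9167 bits


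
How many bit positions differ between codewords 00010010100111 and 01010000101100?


Count differing positions: . ^ . . . . ^ . . . ^ . ^ ^ = 5 differences

5


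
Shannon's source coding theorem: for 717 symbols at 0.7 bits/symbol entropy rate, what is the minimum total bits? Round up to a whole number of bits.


Minimum bits >= n * H = 717 * 0.7 = 501.9, rounded up to a whole number of bits = 502

502 bits


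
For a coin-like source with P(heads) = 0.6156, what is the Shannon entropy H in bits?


H = -p*log2(p) - (1-p)*log2(1-p). -0.6156*log2(0.6156) = 0.430880; -0.3844*log2(0.3844) = 0.530211. H = 0.430880 + 0.530211 = 0.9611

0.9611 bits


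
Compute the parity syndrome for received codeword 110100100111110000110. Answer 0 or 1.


Syndrome = XOR of all bits = 1 XOR 1 XOR 0 XOR 1 XOR 0 XOR 0 XOR 1 XOR 0 XOR 0 XOR 1 XOR 1 XOR 1 XOR 1 XOR 1 XOR 0 XOR 0 XOR 0 XOR 0 XOR 1 XOR 1 XOR 0 = 1

1


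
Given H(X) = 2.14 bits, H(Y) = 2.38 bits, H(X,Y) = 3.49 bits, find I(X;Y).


I(X;Y) = H(X) + H(Y) - H(X,Y) = 2.14 + 2.38 - 3.49 = 1.03

1.03 bits


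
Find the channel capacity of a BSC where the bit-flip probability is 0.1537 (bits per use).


H(p) = -p*log2(p) - (1-p)*log2(1-p) = -0.1537*log2(0.1537) - 0.8463*log2(0.8463) = 0.415268 + 0.203754 = 0.619. C = 1 - H(p) = 1 - 0.619 = 0.381

0.381 bits


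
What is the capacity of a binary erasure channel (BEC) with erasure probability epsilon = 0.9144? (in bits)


C = 1 - epsilon = 1 - 0.9144 = 0.0856

0.0856 bits


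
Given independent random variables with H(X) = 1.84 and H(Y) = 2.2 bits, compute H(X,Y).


For independent variables, H(X,Y) = H(X) + H(Y) = 1.84 + 2.2 = 4.04

4.04 bits


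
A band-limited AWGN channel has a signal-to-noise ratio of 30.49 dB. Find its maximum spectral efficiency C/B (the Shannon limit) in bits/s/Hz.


SNR_linear = 10^(30.49/10) = 1119.4379; C/B = log2(1 + SNR_linear) = log2(1 + 1119.4379) = 10.1298

10.1298 bits/s/Hz


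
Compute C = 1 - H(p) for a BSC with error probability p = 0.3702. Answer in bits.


H(p) = -p*log2(p) - (1-p)*log2(1-p) = -0.3702*log2(0.3702) - 0.6298*log2(0.6298) = 0.530727 + 0.420098 = 0.9508. C = 1 - H(p) = 1 - 0.9508 = 0.0492

0.0492 bits


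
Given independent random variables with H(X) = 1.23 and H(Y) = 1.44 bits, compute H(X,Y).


For independent variables, H(X,Y) = H(X) + H(Y) = 1.23 + 1.44 = 2.67

2.67 bits


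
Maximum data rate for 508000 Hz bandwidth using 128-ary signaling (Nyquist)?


Rate = 2 * B * log2(M) = 2 * 508000 * 7.0 = 7112000.0

7112000.0 bps


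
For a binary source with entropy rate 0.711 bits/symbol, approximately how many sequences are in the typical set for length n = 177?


log2|A_typical| = nH = 177 * 0.711 = 125.847, so |A_typical| ~ 2^125.847 = 7.651e+37

7.651e+37


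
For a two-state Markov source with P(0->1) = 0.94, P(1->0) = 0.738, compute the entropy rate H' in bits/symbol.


Stationary distribution: pi_0 = p10/(p01+p10) = 0.4398, pi_1 = 0.5602. Entropy rate H' = pi_0*H(p01) + pi_1*H(p10) = 0.4398*0.3274 + 0.5602*0.8297 = 0.6088

0.6088 bits/symbol


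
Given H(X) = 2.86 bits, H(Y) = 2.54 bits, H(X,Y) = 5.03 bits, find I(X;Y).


I(X;Y) = H(X) + H(Y) - H(X,Y) = 2.86 + 2.54 - 5.03 = 0.37

0.37 bits


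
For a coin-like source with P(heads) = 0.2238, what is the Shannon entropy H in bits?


H = -p*log2(p) - (1-p)*log2(1-p). -0.2238*log2(0.2238) = 0.483345; -0.7762*log2(0.7762) = 0.283701. H = 0.483345 + 0.283701 = 0.767

0.767 bits


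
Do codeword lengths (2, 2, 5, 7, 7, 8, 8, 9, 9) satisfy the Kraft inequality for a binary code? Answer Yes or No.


Kraft sum = sum(2^(-l_i)) = 0.5586, need <= 1. Result: satisfied (a binary prefix-free code with these lengths exists)

Yes


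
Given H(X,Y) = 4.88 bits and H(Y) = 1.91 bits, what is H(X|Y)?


H(X|Y) = H(X,Y) - H(Y) = 4.88 - 1.91 = 2.97

2.97 bits


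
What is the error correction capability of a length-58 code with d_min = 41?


Correction capability = floor((d-1)/2) = floor((41-1)/2) = 20

20 errors


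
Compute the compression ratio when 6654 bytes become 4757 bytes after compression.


Ratio = original / compressed = 6654 / 4757 = 1.3988

1.3988


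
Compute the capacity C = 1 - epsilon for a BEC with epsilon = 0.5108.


C = 1 - epsilon = 1 - 0.5108 = 0.4892

0.4892 bits


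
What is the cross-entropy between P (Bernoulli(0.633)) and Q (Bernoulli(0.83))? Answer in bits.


H(P,Q) = -p*log2(q) - (1-p)*log2(1-q). -0.633*log2(0.83) = 0.170161; -0.367*log2(0.17) = 0.938196. H(P,Q) = 0.170161 + 0.938196 = 1.1084

1.1084 bits


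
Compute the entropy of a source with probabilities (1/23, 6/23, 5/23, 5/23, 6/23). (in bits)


H = -sum(p_i * log2(p_i)). Terms: -(1/23)*log2(1/23) = 0.196677; -(6/23)*log2(6/23) = 0.505722; -(5/23)*log2(5/23) = 0.478616; -(5/23)*log2(5/23) = 0.478616; -(6/23)*log2(6/23) = 0.505722. H = 0.196677 + 0.505722 + 0.478616 + 0.478616 + 0.505722 = 2.1654

2.1654 bits


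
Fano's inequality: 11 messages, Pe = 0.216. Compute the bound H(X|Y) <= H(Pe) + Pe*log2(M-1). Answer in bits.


H(Pe) = -Pe*log2(Pe) - (1-Pe)*log2(1-Pe) = -0.216*log2(0.216) - 0.784*log2(0.784) = 0.477554 + 0.275242 = 0.7528. Pe*log2(M-1) = 0.216*log2(10) = 0.717536. Bound = H(Pe) + Pe*log2(M-1) = 0.477554 + 0.275242 + 0.717536 = 1.4703

1.4703 bits


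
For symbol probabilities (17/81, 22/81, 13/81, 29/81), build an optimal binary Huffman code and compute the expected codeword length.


Huffman construction (repeatedly merge the two least-probable nodes; each merge adds 1 bit to every symbol beneath it): 13/81 + 17/81 = 10/27; 22/81 + 29/81 = 17/27; 10/27 + 17/27 = 1. Resulting codeword lengths (in the order the probabilities were given): (2, 2, 2, 2). L_avg = sum(p_i * l_i) = 17/81*2 + 22/81*2 + 13/81*2 + 29/81*2 = 2

2.0 bits


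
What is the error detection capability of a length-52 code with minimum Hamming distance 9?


Detection capability = d_min - 1 = 9 - 1 = 8

8 errors


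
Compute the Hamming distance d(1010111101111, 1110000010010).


Count differing positions: . ^ . . ^ ^ ^ ^ ^ ^ ^ . ^ = 9 differences

9


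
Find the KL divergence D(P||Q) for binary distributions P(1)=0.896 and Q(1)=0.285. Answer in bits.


KL = p*log2(p/q) + (1-p)*log2((1-p)/(1-q)) = 0.896*log2(0.896/0.285) + 0.104*log2(0.104/0.715) = 1.1914

1.1914 bits


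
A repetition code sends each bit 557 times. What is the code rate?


Rate = k/n = 1/557

1/557


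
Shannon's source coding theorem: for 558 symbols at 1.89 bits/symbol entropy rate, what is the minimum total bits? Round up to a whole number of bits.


Minimum bits >= n * H = 558 * 1.89 = 1054.62, rounded up to a whole number of bits = 1055

1055 bits


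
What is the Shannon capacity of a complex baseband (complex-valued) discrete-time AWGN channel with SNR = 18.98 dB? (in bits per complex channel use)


SNR_linear = 10^(18.98/10) = 79.0679; C = log2(1 + SNR_linear) = log2(1 + 79.0679) = 6.3232

6.3232 bits/channel use


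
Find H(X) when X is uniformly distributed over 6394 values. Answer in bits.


H = log2(n) = log2(6394) = 12.6425

12.6425 bits


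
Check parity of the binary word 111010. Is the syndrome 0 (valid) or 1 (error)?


Syndrome = XOR of all bits = 1 XOR 1 XOR 1 XOR 0 XOR 1 XOR 0 = 0

0


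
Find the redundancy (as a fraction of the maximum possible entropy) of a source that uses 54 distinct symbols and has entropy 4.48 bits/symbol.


H_max = log2(K) = log2(54) = 5.7549 bits/symbol. Redundancy = 1 - H/H_max = 1 - 4.48/5.7549 = 1 - 0.7785 = 0.2215

0.2215


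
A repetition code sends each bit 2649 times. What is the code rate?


Rate = k/n = 1/2649

1/2649


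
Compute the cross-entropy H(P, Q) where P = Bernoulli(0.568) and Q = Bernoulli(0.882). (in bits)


H(P,Q) = -p*log2(q) - (1-p)*log2(1-q). -0.568*log2(0.882) = 0.102893; -0.432*log2(0.118) = 1.331917. H(P,Q) = 0.102893 + 1.331917 = 1.4348

1.4348 bits


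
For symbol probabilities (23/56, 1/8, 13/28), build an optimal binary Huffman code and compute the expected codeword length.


Huffman construction (repeatedly merge the two least-probable nodes; each merge adds 1 bit to every symbol beneath it): 1/8 + 23/56 = 15/28; 13/28 + 15/28 = 1. Resulting codeword lengths (in the order the probabilities were given): (2, 2, 1). L_avg = sum(p_i * l_i) = 23/56*2 + 1/8*2 + 13/28*1 = 43/28 = 1.5357

1.5357 bits


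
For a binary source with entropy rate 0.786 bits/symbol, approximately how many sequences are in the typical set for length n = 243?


log2|A_typical| = nH = 243 * 0.786 = 190.998, so |A_typical| ~ 2^190.998 = 3.134e+57

3.134e+57


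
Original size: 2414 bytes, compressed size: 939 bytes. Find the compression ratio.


Ratio = original / compressed = 2414 / 939 = 2.5708

2.5708


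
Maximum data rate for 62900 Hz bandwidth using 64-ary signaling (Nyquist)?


Rate = 2 * B * log2(M) = 2 * 62900 * 6.0 = 754800.0

754800.0 bps


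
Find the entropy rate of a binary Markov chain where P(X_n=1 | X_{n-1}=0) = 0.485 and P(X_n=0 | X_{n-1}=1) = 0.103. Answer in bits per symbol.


Stationary distribution: pi_0 = p10/(p01+p10) = 0.1752, pi_1 = 0.8248. Entropy rate H' = pi_0*H(p01) + pi_1*H(p10) = 0.1752*0.9994 + 0.8248*0.4784 = 0.5697

0.5697 bits/symbol


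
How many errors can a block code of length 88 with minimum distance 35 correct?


Correction capability = floor((d-1)/2) = floor((35-1)/2) = 17

17 errors


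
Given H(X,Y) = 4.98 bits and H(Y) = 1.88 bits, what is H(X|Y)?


H(X|Y) = H(X,Y) - H(Y) = 4.98 - 1.88 = 3.1

3.1 bits


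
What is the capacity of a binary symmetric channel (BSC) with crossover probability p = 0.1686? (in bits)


H(p) = -p*log2(p) - (1-p)*log2(1-p) = -0.1686*log2(0.1686) - 0.8314*log2(0.8314) = 0.433019 + 0.221473 = 0.6545. C = 1 - H(p) = 1 - 0.6545 = 0.3455

0.3455 bits


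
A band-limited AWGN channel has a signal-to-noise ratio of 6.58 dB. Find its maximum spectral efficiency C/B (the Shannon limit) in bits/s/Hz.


SNR_linear = 10^(6.58/10) = 4.5499; C/B = log2(1 + SNR_linear) = log2(1 + 4.5499) = 2.4725

2.4725 bits/s/Hz


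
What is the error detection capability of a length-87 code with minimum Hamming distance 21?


Detection capability = d_min - 1 = 21 - 1 = 20

20 errors


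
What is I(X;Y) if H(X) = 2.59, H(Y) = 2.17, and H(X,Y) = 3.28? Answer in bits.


I(X;Y) = H(X) + H(Y) - H(X,Y) = 2.59 + 2.17 - 3.28 = 1.48

1.48 bits


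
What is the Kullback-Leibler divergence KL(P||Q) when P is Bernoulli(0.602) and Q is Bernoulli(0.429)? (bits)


KL = p*log2(p/q) + (1-p)*log2((1-p)/(1-q)) = 0.602*log2(0.602/0.429) + 0.398*log2(0.398/0.571) = 0.087

0.087 bits


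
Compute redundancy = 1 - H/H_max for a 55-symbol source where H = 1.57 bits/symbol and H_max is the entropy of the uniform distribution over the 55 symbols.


H_max = log2(K) = log2(55) = 5.7814 bits/symbol. Redundancy = 1 - H/H_max = 1 - 1.57/5.7814 = 1 - 0.2716 = 0.7284

0.7284


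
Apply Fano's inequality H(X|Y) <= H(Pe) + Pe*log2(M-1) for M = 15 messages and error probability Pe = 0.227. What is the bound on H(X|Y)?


H(Pe) = -Pe*log2(Pe) - (1-Pe)*log2(1-Pe) = -0.227*log2(0.227) - 0.773*log2(0.773) = 0.485607 + 0.287138 = 0.7727. Pe*log2(M-1) = 0.227*log2(14) = 0.864270. Bound = H(Pe) + Pe*log2(M-1) = 0.485607 + 0.287138 + 0.864270 = 1.637

1.637 bits


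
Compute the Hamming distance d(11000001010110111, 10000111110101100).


Count differing positions: . ^ . . . ^ ^ . ^ . . . ^ ^ . ^ ^ = 8 differences

8


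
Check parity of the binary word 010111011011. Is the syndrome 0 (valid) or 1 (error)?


Syndrome = XOR of all bits = 0 XOR 1 XOR 0 XOR 1 XOR 1 XOR 1 XOR 0 XOR 1 XOR 1 XOR 0 XOR 1 XOR 1 = 0

0


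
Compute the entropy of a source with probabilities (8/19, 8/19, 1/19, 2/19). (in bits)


H = -sum(p_i * log2(p_i)). Terms: -(8/19)*log2(8/19) = 0.525443; -(8/19)*log2(8/19) = 0.525443; -(1/19)*log2(1/19) = 0.223575; -(2/19)*log2(2/19) = 0.341887. H = 0.525443 + 0.525443 + 0.223575 + 0.341887 = 1.6163

1.6163 bits


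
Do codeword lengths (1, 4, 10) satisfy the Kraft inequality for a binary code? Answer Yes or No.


Kraft sum = sum(2^(-l_i)) = 0.5635, need <= 1. Result: satisfied (a binary prefix-free code with these lengths exists)

Yes


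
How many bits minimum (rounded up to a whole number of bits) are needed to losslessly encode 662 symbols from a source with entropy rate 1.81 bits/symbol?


Minimum bits >= n * H = 662 * 1.81 = 1198.22, rounded up to a whole number of bits = 1199

1199 bits


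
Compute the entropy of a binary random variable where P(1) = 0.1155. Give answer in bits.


H = -p*log2(p) - (1-p)*log2(1-p). -0.1155*log2(0.1155) = 0.359671; -0.8845*log2(0.8845) = 0.156615. H = 0.359671 + 0.156615 = 0.5163

0.5163 bits


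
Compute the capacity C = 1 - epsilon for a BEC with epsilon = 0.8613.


C = 1 - epsilon = 1 - 0.8613 = 0.1387

0.1387 bits


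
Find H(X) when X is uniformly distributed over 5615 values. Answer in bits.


H = log2(n) = log2(5615) = 12.4551

12.4551 bits


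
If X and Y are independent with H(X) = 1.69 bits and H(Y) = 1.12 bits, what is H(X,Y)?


For independent variables, H(X,Y) = H(X) + H(Y) = 1.69 + 1.12 = 2.81

2.81 bits


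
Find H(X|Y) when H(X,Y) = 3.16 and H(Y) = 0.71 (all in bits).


H(X|Y) = H(X,Y) - H(Y) = 3.16 - 0.71 = 2.45

2.45 bits


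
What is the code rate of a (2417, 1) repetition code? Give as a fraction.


Rate = k/n = 1/2417

1/2417


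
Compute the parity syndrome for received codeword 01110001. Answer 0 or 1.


Syndrome = XOR of all bits = 0 XOR 1 XOR 1 XOR 1 XOR 0 XOR 0 XOR 0 XOR 1 = 0

0


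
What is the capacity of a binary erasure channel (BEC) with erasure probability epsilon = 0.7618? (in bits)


C = 1 - epsilon = 1 - 0.7618 = 0.2382

0.2382 bits


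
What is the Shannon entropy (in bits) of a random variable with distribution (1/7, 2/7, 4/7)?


H = -sum(p_i * log2(p_i)). Terms: -(1/7)*log2(1/7) = 0.401051; -(2/7)*log2(2/7) = 0.516387; -(4/7)*log2(4/7) = 0.461346. H = 0.401051 + 0.516387 + 0.461346 = 1.3788

1.3788 bits


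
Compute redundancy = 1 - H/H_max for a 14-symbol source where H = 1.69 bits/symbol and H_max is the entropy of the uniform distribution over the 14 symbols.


H_max = log2(K) = log2(14) = 3.8074 bits/symbol. Redundancy = 1 - H/H_max = 1 - 1.69/3.8074 = 1 - 0.4439 = 0.5561

0.5561


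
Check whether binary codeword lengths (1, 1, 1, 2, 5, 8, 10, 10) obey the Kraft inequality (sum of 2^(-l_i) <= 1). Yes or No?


Kraft sum = sum(2^(-l_i)) = 1.7871, need <= 1. Result: violated (a binary prefix-free code with these lengths cannot exist)

No


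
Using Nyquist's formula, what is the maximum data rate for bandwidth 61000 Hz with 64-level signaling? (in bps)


Rate = 2 * B * log2(M) = 2 * 61000 * 6.0 = 732000.0

732000.0 bps


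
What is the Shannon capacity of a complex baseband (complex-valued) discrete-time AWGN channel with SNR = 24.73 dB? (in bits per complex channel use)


SNR_linear = 10^(24.73/10) = 297.1666; C = log2(1 + SNR_linear) = log2(1 + 297.1666) = 8.22

8.22 bits/channel use


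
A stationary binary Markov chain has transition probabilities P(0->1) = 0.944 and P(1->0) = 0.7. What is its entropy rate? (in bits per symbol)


Stationary distribution: pi_0 = p10/(p01+p10) = 0.4258, pi_1 = 0.5742. Entropy rate H' = pi_0*H(p01) + pi_1*H(p10) = 0.4258*0.3114 + 0.5742*0.8813 = 0.6386

0.6386 bits/symbol


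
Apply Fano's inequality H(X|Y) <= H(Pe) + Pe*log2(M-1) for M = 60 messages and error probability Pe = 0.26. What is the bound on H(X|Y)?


H(Pe) = -Pe*log2(Pe) - (1-Pe)*log2(1-Pe) = -0.26*log2(0.26) - 0.74*log2(0.74) = 0.505288 + 0.321458 = 0.8267. Pe*log2(M-1) = 0.26*log2(59) = 1.529487. Bound = H(Pe) + Pe*log2(M-1) = 0.505288 + 0.321458 + 1.529487 = 2.3562

2.3562 bits


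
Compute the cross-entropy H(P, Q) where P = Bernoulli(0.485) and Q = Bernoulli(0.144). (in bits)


H(P,Q) = -p*log2(q) - (1-p)*log2(1-q). -0.485*log2(0.144) = 1.355992; -0.515*log2(0.856) = 0.115523. H(P,Q) = 1.355992 + 0.115523 = 1.4715

1.4715 bits


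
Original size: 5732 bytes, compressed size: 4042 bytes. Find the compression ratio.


Ratio = original / compressed = 5732 / 4042 = 1.4181

1.4181


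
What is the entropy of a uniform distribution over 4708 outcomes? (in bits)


H = log2(n) = log2(4708) = 12.2009

12.2009 bits


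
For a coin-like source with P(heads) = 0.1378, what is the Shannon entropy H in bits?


H = -p*log2(p) - (1-p)*log2(1-p). -0.1378*log2(0.1378) = 0.394019; -0.8622*log2(0.8622) = 0.184429. H = 0.394019 + 0.184429 = 0.5784

0.5784 bits


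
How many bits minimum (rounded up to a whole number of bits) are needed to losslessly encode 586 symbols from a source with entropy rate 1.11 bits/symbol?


Minimum bits >= n * H = 586 * 1.11 = 650.46, rounded up to a whole number of bits = 651

651 bits


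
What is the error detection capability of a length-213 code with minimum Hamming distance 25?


Detection capability = d_min - 1 = 25 - 1 = 24

24 errors


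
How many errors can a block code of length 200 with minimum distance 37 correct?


Correction capability = floor((d-1)/2) = floor((37-1)/2) = 18

18 errors


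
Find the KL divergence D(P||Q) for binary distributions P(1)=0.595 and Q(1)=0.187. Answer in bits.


KL = p*log2(p/q) + (1-p)*log2((1-p)/(1-q)) = 0.595*log2(0.595/0.187) + 0.405*log2(0.405/0.813) = 0.5864

0.5864 bits


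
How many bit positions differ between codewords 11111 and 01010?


Count differing positions: ^ . ^ . ^ = 3 differences

3


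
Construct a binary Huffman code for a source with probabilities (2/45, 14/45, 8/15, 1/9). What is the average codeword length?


Huffman construction (repeatedly merge the two least-probable nodes; each merge adds 1 bit to every symbol beneath it): 2/45 + 1/9 = 7/45; 7/45 + 14/45 = 7/15; 7/15 + 8/15 = 1. Resulting codeword lengths (in the order the probabilities were given): (3, 2, 1, 3). L_avg = sum(p_i * l_i) = 2/45*3 + 14/45*2 + 8/15*1 + 1/9*3 = 73/45 = 1.6222

1.6222 bits


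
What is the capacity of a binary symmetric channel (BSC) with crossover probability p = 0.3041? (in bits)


H(p) = -p*log2(p) - (1-p)*log2(1-p) = -0.3041*log2(0.3041) - 0.6959*log2(0.6959) = 0.522256 + 0.363989 = 0.8862. C = 1 - H(p) = 1 - 0.8862 = 0.1138

0.1138 bits


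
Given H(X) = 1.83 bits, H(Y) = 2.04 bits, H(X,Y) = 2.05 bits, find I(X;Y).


I(X;Y) = H(X) + H(Y) - H(X,Y) = 1.83 + 2.04 - 2.05 = 1.82

1.82 bits


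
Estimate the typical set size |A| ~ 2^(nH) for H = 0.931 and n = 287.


log2|A_typical| = nH = 287 * 0.931 = 267.197, so |A_typical| ~ 2^267.197 = 2.718e+80

2.718e+80


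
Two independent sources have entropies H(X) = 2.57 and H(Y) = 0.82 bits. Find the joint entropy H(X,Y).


For independent variables, H(X,Y) = H(X) + H(Y) = 2.57 + 0.82 = 3.39

3.39 bits


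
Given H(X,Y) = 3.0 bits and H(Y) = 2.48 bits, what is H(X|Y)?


H(X|Y) = H(X,Y) - H(Y) = 3.0 - 2.48 = 0.52

0.52 bits


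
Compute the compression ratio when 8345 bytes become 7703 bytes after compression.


Ratio = original / compressed = 8345 / 7703 = 1.0833

1.0833


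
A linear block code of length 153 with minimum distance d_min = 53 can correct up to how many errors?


Correction capability = floor((d-1)/2) = floor((53-1)/2) = 26

26 errors


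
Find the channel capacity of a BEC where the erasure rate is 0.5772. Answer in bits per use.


C = 1 - epsilon = 1 - 0.5772 = 0.4228

0.4228 bits


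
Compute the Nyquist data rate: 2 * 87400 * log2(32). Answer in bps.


Rate = 2 * B * log2(M) = 2 * 87400 * 5.0 = 874000.0

874000.0 bps


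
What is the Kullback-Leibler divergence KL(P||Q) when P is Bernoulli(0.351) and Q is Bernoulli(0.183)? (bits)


KL = p*log2(p/q) + (1-p)*log2((1-p)/(1-q)) = 0.351*log2(0.351/0.183) + 0.649*log2(0.649/0.817) = 0.1143

0.1143 bits


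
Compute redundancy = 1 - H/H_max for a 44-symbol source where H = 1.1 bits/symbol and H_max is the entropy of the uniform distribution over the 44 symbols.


H_max = log2(K) = log2(44) = 5.4594 bits/symbol. Redundancy = 1 - H/H_max = 1 - 1.1/5.4594 = 1 - 0.2015 = 0.7985

0.7985


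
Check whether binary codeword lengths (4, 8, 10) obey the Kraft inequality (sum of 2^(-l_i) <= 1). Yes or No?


Kraft sum = sum(2^(-l_i)) = 0.0674, need <= 1. Result: satisfied (a binary prefix-free code with these lengths exists)

Yes


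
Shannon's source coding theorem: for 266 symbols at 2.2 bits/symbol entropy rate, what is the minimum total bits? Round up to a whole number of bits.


Minimum bits >= n * H = 266 * 2.2 = 585.2, rounded up to a whole number of bits = 586

586 bits


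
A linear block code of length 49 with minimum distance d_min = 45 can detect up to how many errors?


Detection capability = d_min - 1 = 45 - 1 = 44

44 errors


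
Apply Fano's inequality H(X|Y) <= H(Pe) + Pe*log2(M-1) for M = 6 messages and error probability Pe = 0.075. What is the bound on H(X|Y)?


H(Pe) = -Pe*log2(Pe) - (1-Pe)*log2(1-Pe) = -0.075*log2(0.075) - 0.925*log2(0.925) = 0.280272 + 0.104039 = 0.3843. Pe*log2(M-1) = 0.075*log2(5) = 0.174145. Bound = H(Pe) + Pe*log2(M-1) = 0.280272 + 0.104039 + 0.174145 = 0.5585

0.5585 bits


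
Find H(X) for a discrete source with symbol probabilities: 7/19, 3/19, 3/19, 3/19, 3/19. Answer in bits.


H = -sum(p_i * log2(p_i)). Terms: -(7/19)*log2(7/19) = 0.530737; -(3/19)*log2(3/19) = 0.420468; -(3/19)*log2(3/19) = 0.420468; -(3/19)*log2(3/19) = 0.420468; -(3/19)*log2(3/19) = 0.420468. H = 0.530737 + 0.420468 + 0.420468 + 0.420468 + 0.420468 = 2.2126

2.2126 bits


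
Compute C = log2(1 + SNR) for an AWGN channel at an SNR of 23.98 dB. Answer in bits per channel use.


SNR_linear = 10^(23.98/10) = 250.0345; C = log2(1 + SNR_linear) = log2(1 + 250.0345) = 7.9717

7.9717 bits/channel use


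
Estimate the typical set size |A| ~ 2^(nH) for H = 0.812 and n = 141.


log2|A_typical| = nH = 141 * 0.812 = 114.492, so |A_typical| ~ 2^114.492 = 2.921e+34

2.921e+34


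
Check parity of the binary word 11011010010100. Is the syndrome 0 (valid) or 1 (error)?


Syndrome = XOR of all bits = 1 XOR 1 XOR 0 XOR 1 XOR 1 XOR 0 XOR 1 XOR 0 XOR 0 XOR 1 XOR 0 XOR 1 XOR 0 XOR 0 = 1

1


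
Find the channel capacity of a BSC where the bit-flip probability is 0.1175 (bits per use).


H(p) = -p*log2(p) - (1-p)*log2(1-p) = -0.1175*log2(0.1175) - 0.8825*log2(0.8825) = 0.362989 + 0.159143 = 0.5221. C = 1 - H(p) = 1 - 0.5221 = 0.4779

0.4779 bits


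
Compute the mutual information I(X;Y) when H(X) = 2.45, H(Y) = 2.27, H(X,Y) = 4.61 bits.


I(X;Y) = H(X) + H(Y) - H(X,Y) = 2.45 + 2.27 - 4.61 = 0.11

0.11 bits


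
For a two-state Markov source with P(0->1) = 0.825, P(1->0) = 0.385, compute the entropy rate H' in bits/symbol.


Stationary distribution: pi_0 = p10/(p01+p10) = 0.3182, pi_1 = 0.6818. Entropy rate H' = pi_0*H(p01) + pi_1*H(p10) = 0.3182*0.669 + 0.6818*0.9615 = 0.8684

0.8684 bits/symbol


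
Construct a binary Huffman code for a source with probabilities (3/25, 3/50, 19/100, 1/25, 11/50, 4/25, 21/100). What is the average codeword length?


Huffman construction (repeatedly merge the two least-probable nodes; each merge adds 1 bit to every symbol beneath it): 1/25 + 3/50 = 1/10; 1/10 + 3/25 = 11/50; 4/25 + 19/100 = 7/20; 21/100 + 11/50 = 43/100; 11/50 + 7/20 = 57/100; 43/100 + 57/100 = 1. Resulting codeword lengths (in the order the probabilities were given): (3, 4, 3, 4, 2, 3, 2). L_avg = sum(p_i * l_i) = 3/25*3 + 3/50*4 + 19/100*3 + 1/25*4 + 11/50*2 + 4/25*3 + 21/100*2 = 267/100 = 2.67

2.67 bits


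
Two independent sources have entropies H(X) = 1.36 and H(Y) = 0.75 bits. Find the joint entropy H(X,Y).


For independent variables, H(X,Y) = H(X) + H(Y) = 1.36 + 0.75 = 2.11

2.11 bits


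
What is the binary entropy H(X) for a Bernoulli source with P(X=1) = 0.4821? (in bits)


H = -p*log2(p) - (1-p)*log2(1-p). -0.4821*log2(0.4821) = 0.507456; -0.5179*log2(0.5179) = 0.491619. H = 0.507456 + 0.491619 = 0.9991

0.9991 bits


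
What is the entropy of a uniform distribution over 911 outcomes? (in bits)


H = log2(n) = log2(911) = 9.8313

9.8313 bits


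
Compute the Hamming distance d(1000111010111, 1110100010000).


Count differing positions: . ^ ^ . . ^ ^ . . . ^ ^ ^ = 7 differences

7


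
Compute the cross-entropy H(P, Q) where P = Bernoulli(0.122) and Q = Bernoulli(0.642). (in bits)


H(P,Q) = -p*log2(q) - (1-p)*log2(1-q). -0.122*log2(0.642) = 0.078001; -0.878*log2(0.358) = 1.301168. H(P,Q) = 0.078001 + 1.301168 = 1.3792

1.3792 bits


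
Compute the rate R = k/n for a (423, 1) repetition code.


Rate = k/n = 1/423

1/423


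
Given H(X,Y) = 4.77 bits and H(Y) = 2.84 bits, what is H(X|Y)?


H(X|Y) = H(X,Y) - H(Y) = 4.77 - 2.84 = 1.93

1.93 bits


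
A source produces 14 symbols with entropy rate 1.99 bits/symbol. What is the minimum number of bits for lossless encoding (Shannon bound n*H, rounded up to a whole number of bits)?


Minimum bits >= n * H = 14 * 1.99 = 27.86, rounded up to a whole number of bits = 28

28 bits


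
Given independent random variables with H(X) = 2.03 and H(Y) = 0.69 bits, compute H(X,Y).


For independent variables, H(X,Y) = H(X) + H(Y) = 2.03 + 0.69 = 2.72

2.72 bits


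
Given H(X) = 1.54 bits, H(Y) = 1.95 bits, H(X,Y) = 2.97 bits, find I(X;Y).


I(X;Y) = H(X) + H(Y) - H(X,Y) = 1.54 + 1.95 - 2.97 = 0.52

0.52 bits


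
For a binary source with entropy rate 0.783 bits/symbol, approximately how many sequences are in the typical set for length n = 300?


log2|A_typical| = nH = 300 * 0.783 = 234.9, so |A_typical| ~ 2^234.9 = 5.152e+70

5.152e+70


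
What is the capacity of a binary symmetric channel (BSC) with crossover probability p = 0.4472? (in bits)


H(p) = -p*log2(p) - (1-p)*log2(1-p) = -0.4472*log2(0.4472) - 0.5528*log2(0.5528) = 0.519203 + 0.472738 = 0.9919. C = 1 - H(p) = 1 - 0.9919 = 0.0081

0.0081 bits


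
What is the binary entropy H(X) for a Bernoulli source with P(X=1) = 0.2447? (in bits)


H = -p*log2(p) - (1-p)*log2(1-p). -0.2447*log2(0.2447) = 0.496965; -0.7553*log2(0.7553) = 0.305805. H = 0.496965 + 0.305805 = 0.8028

0.8028 bits


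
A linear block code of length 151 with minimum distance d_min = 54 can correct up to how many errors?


Correction capability = floor((d-1)/2) = floor((54-1)/2) = 26

26 errors


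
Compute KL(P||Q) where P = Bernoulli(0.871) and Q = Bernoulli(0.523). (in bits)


KL = p*log2(p/q) + (1-p)*log2((1-p)/(1-q)) = 0.871*log2(0.871/0.523) + 0.129*log2(0.129/0.477) = 0.3976

0.3976 bits


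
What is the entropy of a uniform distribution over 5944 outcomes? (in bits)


H = log2(n) = log2(5944) = 12.5372

12.5372 bits


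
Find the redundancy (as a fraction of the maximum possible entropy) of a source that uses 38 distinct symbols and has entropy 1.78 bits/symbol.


H_max = log2(K) = log2(38) = 5.2479 bits/symbol. Redundancy = 1 - H/H_max = 1 - 1.78/5.2479 = 1 - 0.3392 = 0.6608

0.6608


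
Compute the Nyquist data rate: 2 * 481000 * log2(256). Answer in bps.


Rate = 2 * B * log2(M) = 2 * 481000 * 8.0 = 7696000.0

7696000.0 bps


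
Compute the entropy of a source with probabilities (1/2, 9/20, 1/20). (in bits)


H = -sum(p_i * log2(p_i)). Terms: -(1/2)*log2(1/2) = 0.500000; -(9/20)*log2(9/20) = 0.518401; -(1/20)*log2(1/20) = 0.216096. H = 0.500000 + 0.518401 + 0.216096 = 1.2345

1.2345 bits


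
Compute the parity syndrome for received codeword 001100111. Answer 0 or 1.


Syndrome = XOR of all bits = 0 XOR 0 XOR 1 XOR 1 XOR 0 XOR 0 XOR 1 XOR 1 XOR 1 = 1

1


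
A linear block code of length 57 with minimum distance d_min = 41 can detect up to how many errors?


Detection capability = d_min - 1 = 41 - 1 = 40

40 errors


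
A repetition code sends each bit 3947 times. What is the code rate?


Rate = k/n = 1/3947

1/3947


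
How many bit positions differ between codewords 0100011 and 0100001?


Count differing positions: . . . . . ^ . = 1 differences

1


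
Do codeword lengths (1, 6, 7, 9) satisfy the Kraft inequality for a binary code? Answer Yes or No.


Kraft sum = sum(2^(-l_i)) = 0.5254, need <= 1. Result: satisfied (a binary prefix-free code with these lengths exists)

Yes


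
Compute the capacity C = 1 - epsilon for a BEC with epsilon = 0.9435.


C = 1 - epsilon = 1 - 0.9435 = 0.0565

0.0565 bits


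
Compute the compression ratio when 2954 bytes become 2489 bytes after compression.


Ratio = original / compressed = 2954 / 2489 = 1.1868

1.1868


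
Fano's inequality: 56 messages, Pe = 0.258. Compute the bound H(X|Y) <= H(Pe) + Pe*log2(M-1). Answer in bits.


H(Pe) = -Pe*log2(Pe) - (1-Pe)*log2(1-Pe) = -0.258*log2(0.258) - 0.742*log2(0.742) = 0.504276 + 0.319438 = 0.8237. Pe*log2(M-1) = 0.258*log2(55) = 1.491591. Bound = H(Pe) + Pe*log2(M-1) = 0.504276 + 0.319438 + 1.491591 = 2.3153

2.3153 bits


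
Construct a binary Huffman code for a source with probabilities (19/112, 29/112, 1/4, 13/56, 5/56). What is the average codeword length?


Huffman construction (repeatedly merge the two least-probable nodes; each merge adds 1 bit to every symbol beneath it): 5/56 + 19/112 = 29/112; 13/56 + 1/4 = 27/56; 29/112 + 29/112 = 29/56; 27/56 + 29/56 = 1. Resulting codeword lengths (in the order the probabilities were given): (3, 2, 2, 2, 3). L_avg = sum(p_i * l_i) = 19/112*3 + 29/112*2 + 1/4*2 + 13/56*2 + 5/56*3 = 253/112 = 2.2589

2.2589 bits


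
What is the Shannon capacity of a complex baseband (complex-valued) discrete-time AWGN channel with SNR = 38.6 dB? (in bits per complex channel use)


SNR_linear = 10^(38.6/10) = 7244.3596; C = log2(1 + SNR_linear) = log2(1 + 7244.3596) = 12.8228

12.8228 bits/channel use


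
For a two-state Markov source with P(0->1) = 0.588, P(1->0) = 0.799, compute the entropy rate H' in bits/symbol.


Stationary distribution: pi_0 = p10/(p01+p10) = 0.5761, pi_1 = 0.4239. Entropy rate H' = pi_0*H(p01) + pi_1*H(p10) = 0.5761*0.9775 + 0.4239*0.7239 = 0.87

0.87 bits/symbol


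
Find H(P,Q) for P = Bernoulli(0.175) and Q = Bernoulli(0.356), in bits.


H(P,Q) = -p*log2(q) - (1-p)*log2(1-q). -0.175*log2(0.356) = 0.260759; -0.825*log2(0.644) = 0.523766. H(P,Q) = 0.260759 + 0.523766 = 0.7845

0.7845 bits


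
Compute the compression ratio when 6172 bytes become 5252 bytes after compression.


Ratio = original / compressed = 6172 / 5252 = 1.1752

1.1752


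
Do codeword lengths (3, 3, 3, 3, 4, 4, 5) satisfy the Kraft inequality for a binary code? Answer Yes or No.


Kraft sum = sum(2^(-l_i)) = 0.6562, need <= 1. Result: satisfied (a binary prefix-free code with these lengths exists)

Yes


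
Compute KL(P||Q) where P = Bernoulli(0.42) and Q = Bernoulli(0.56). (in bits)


KL = p*log2(p/q) + (1-p)*log2((1-p)/(1-q)) = 0.42*log2(0.42/0.56) + 0.58*log2(0.58/0.44) = 0.0568

0.0568 bits


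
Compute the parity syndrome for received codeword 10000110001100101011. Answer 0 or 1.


Syndrome = XOR of all bits = 1 XOR 0 XOR 0 XOR 0 XOR 0 XOR 1 XOR 1 XOR 0 XOR 0 XOR 0 XOR 1 XOR 1 XOR 0 XOR 0 XOR 1 XOR 0 XOR 1 XOR 0 XOR 1 XOR 1 = 1

1


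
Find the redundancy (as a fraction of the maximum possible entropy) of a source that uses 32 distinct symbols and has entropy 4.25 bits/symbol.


H_max = log2(K) = log2(32) = 5.0 bits/symbol. Redundancy = 1 - H/H_max = 1 - 4.25/5.0 = 1 - 0.85 = 0.15

0.15


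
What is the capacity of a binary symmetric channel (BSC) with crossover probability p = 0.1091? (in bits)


H(p) = -p*log2(p) - (1-p)*log2(1-p) = -0.1091*log2(0.1091) - 0.8909*log2(0.8909) = 0.348714 + 0.148481 = 0.4972. C = 1 - H(p) = 1 - 0.4972 = 0.5028

0.5028 bits


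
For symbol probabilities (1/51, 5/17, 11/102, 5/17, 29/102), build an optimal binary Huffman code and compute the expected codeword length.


Huffman construction (repeatedly merge the two least-probable nodes; each merge adds 1 bit to every symbol beneath it): 1/51 + 11/102 = 13/102; 13/102 + 29/102 = 7/17; 5/17 + 5/17 = 10/17; 7/17 + 10/17 = 1. Resulting codeword lengths (in the order the probabilities were given): (3, 2, 3, 2, 2). L_avg = sum(p_i * l_i) = 1/51*3 + 5/17*2 + 11/102*3 + 5/17*2 + 29/102*2 = 217/102 = 2.1275

2.1275 bits


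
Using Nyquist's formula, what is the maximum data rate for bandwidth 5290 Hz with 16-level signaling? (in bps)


Rate = 2 * B * log2(M) = 2 * 5290 * 4.0 = 42320.0

42320.0 bps


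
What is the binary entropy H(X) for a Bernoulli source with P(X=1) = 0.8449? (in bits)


H = -p*log2(p) - (1-p)*log2(1-p). -0.8449*log2(0.8449) = 0.205435; -0.1551*log2(0.1551) = 0.417022. H = 0.205435 + 0.417022 = 0.6225

0.6225 bits


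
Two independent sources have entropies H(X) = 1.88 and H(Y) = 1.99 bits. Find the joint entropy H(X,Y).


For independent variables, H(X,Y) = H(X) + H(Y) = 1.88 + 1.99 = 3.87

3.87 bits


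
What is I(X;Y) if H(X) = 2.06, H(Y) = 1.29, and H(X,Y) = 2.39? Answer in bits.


I(X;Y) = H(X) + H(Y) - H(X,Y) = 2.06 + 1.29 - 2.39 = 0.96

0.96 bits


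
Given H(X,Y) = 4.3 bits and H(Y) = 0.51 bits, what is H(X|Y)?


H(X|Y) = H(X,Y) - H(Y) = 4.3 - 0.51 = 3.79

3.79 bits


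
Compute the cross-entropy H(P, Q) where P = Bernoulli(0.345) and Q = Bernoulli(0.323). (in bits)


H(P,Q) = -p*log2(q) - (1-p)*log2(1-q). -0.345*log2(0.323) = 0.562486; -0.655*log2(0.677) = 0.368616. H(P,Q) = 0.562486 + 0.368616 = 0.9311

0.9311 bits


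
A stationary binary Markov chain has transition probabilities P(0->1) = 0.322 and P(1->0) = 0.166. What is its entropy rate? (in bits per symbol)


Stationary distribution: pi_0 = p10/(p01+p10) = 0.3402, pi_1 = 0.6598. Entropy rate H' = pi_0*H(p01) + pi_1*H(p10) = 0.3402*0.9065 + 0.6598*0.6485 = 0.7363

0.7363 bits/symbol


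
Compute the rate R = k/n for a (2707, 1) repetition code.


Rate = k/n = 1/2707

1/2707


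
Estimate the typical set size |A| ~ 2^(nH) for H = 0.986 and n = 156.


log2|A_typical| = nH = 156 * 0.986 = 153.816, so |A_typical| ~ 2^153.816 = 2.010e+46

2.010e+46


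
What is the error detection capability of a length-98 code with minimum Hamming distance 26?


Detection capability = d_min - 1 = 26 - 1 = 25

25 errors


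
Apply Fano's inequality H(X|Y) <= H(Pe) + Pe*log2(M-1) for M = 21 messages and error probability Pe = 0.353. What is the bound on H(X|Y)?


H(Pe) = -Pe*log2(Pe) - (1-Pe)*log2(1-Pe) = -0.353*log2(0.353) - 0.647*log2(0.647) = 0.530298 + 0.406421 = 0.9367. Pe*log2(M-1) = 0.353*log2(20) = 1.525641. Bound = H(Pe) + Pe*log2(M-1) = 0.530298 + 0.406421 + 1.525641 = 2.4624

2.4624 bits
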